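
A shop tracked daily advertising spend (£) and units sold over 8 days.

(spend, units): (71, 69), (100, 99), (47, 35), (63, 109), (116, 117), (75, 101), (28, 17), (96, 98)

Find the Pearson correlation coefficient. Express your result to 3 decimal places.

0.843

n = 8, Σx = 596, Σy = 645, Σx² = 50300, Σy² = 61451, Σxy = 54342
nΣxy − ΣxΣy = 434736 − 384420 = 50316
nΣx² − (Σx)² = 402400 − 355216 = 47184; nΣy² − (Σy)² = 491608 − 416025 = 75583
r = 50316 / √(47184 × 75583) = 50316 / 59718.5756 ≈ 0.843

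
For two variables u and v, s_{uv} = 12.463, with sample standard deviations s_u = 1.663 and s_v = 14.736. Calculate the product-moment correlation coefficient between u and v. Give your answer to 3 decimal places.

0.509

r = Cov(u,v) / (s_u · s_v) = 12.463 / (1.663 × 14.736)
  = 12.463 / 24.5060 ≈ 0.509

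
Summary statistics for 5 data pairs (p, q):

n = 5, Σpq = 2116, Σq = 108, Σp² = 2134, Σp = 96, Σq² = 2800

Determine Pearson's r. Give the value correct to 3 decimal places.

0.115

r = (nΣpq − ΣpΣq) / √[(nΣp² − (Σp)²)(nΣq² − (Σq)²)]
Numerator: 5×2116 − 96×108 = 212
Denominator: √[(10670 − 9216)(14000 − 11664)] = √[1454 × 2336] = 1842.9715
r = 212 / 1842.9715 ≈ 0.115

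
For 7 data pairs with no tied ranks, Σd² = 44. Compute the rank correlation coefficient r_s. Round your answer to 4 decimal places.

0.2143

ρ = 1 − 6Σd² / [n(n²−1)] = 1 − 6×44 / (7×48)
  = 1 − 264/336 = 1 − 0.78571 ≈ 0.2143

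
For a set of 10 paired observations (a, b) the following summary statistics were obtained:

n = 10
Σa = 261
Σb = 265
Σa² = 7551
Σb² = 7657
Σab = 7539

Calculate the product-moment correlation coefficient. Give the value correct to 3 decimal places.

0.909

r = (nΣab − ΣaΣb) / √[(nΣa² − (Σa)²)(nΣb² − (Σb)²)]
Numerator: 10×7539 − 261×265 = 6225
Denominator: √[(75510 − 68121)(76570 − 70225)] = √[7389 × 6345] = 6847.1312
r = 6225 / 6847.1312 ≈ 0.909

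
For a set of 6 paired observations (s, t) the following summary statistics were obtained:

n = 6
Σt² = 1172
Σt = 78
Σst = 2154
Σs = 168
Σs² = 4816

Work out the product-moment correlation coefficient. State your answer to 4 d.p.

-0.2255

r = (nΣst − ΣsΣt) / √[(nΣs² − (Σs)²)(nΣt² − (Σt)²)]
Numerator: 6×2154 − 168×78 = -180
Denominator: √[(28896 − 28224)(7032 − 6084)] = √[672 × 948] = 798.1579
r = -180 / 798.1579 ≈ -0.2255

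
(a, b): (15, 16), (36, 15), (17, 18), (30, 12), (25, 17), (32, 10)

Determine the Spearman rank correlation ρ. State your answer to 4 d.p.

-0.6571

Rank a: 1, 6, 2, 4, 3, 5
Rank b: 4, 3, 6, 2, 5, 1
d = rank(a) − rank(b): -3, 3, -4, 2, -2, 4; Σd² = 58
ρ = 1 − 6Σd² / [n(n²−1)] = 1 − 6×58 / (6×35) = 1 − 348/210 ≈ -0.6571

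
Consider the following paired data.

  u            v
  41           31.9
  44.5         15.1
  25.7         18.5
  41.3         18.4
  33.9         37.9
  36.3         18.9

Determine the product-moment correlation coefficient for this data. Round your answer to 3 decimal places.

-0.117

n = 6, Σu = 222.7, Σv = 140.7, Σu² = 8494.33, Σv² = 3720.05, Σuv = 5186.1
nΣuv − ΣuΣv = 31116.6 − 31333.89 = -217.29
nΣu² − (Σu)² = 50965.98 − 49595.29 = 1370.69; nΣv² − (Σv)² = 22320.3 − 19796.49 = 2523.81
r = -217.29 / √(1370.69 × 2523.81) = -217.29 / 1859.9358 ≈ -0.117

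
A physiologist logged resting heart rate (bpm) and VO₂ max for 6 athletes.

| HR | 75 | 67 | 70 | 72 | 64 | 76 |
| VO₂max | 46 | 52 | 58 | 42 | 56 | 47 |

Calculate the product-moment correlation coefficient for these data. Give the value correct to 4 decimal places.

-0.6719

n = 6, Σx = 424, Σy = 301, Σx² = 30070, Σy² = 15293, Σxy = 21174
nΣxy − ΣxΣy = 127044 − 127624 = -580
nΣx² − (Σx)² = 180420 − 179776 = 644; nΣy² − (Σy)² = 91758 − 90601 = 1157
r = -580 / √(644 × 1157) = -580 / 863.1964 ≈ -0.6719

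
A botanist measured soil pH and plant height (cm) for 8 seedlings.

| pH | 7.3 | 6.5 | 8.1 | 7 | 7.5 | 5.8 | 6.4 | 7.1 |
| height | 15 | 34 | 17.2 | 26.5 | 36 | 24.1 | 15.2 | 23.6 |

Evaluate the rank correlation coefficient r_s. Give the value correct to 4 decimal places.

Rank pH: 6, 3, 8, 4, 7, 1, 2, 5
Rank height: 1, 7, 3, 6, 8, 5, 2, 4
d = rank(pH) − rank(height): 5, -4, 5, -2, -1, -4, 0, 1; Σd² = 88
ρ = 1 − 6Σd² / [n(n²−1)] = 1 − 6×88 / (8×63) = 1 − 528/504 ≈ -0.0476

-0.0476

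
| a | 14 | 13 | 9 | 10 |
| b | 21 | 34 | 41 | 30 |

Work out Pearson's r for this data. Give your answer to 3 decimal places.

n = 4, Σa = 46, Σb = 126, Σa² = 546, Σb² = 4178, Σab = 1405
nΣab − ΣaΣb = 5620 − 5796 = -176
nΣa² − (Σa)² = 2184 − 2116 = 68; nΣb² − (Σb)² = 16712 − 15876 = 836
r = -176 / √(68 × 836) = -176 / 238.4282 ≈ -0.738

-0.738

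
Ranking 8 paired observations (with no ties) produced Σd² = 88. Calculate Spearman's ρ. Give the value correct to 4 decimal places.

ρ = 1 − 6Σd² / [n(n²−1)] = 1 − 6×88 / (8×63)
  = 1 − 528/504 = 1 − 1.04762 ≈ -0.0476

-0.0476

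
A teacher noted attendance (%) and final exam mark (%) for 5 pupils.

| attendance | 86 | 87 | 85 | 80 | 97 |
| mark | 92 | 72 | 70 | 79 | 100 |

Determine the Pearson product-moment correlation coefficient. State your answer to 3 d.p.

n = 5, Σx = 435, Σy = 413, Σx² = 37999, Σy² = 34789, Σxy = 36146
nΣxy − ΣxΣy = 180730 − 179655 = 1075
nΣx² − (Σx)² = 189995 − 189225 = 770; nΣy² − (Σy)² = 173945 − 170569 = 3376
r = 1075 / √(770 × 3376) = 1075 / 1612.3027 ≈ 0.667

0.667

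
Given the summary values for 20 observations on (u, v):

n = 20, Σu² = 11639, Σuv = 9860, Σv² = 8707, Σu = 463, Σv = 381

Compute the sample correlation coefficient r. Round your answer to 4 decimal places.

r = (nΣuv − ΣuΣv) / √[(nΣu² − (Σu)²)(nΣv² − (Σv)²)]
Numerator: 20×9860 − 463×381 = 20797
Denominator: √[(232780 − 214369)(174140 − 145161)] = √[18411 × 28979] = 23098.3196
r = 20797 / 23098.3196 ≈ 0.9004

0.9004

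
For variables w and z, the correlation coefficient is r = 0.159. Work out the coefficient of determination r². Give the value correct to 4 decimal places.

r² = (0.159)² = 0.0253

0.0253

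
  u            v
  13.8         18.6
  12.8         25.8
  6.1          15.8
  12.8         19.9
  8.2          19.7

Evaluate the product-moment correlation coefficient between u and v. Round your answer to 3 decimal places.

0.560

n = 5, Σu = 53.7, Σv = 99.8, Σu² = 622.57, Σv² = 2045.34, Σuv = 1099.56
nΣuv − ΣuΣv = 5497.8 − 5359.26 = 138.54
nΣu² − (Σu)² = 3112.85 − 2883.69 = 229.16; nΣv² − (Σv)² = 10226.7 − 9960.04 = 266.66
r = 138.54 / √(229.16 × 266.66) = 138.54 / 247.1999 ≈ 0.560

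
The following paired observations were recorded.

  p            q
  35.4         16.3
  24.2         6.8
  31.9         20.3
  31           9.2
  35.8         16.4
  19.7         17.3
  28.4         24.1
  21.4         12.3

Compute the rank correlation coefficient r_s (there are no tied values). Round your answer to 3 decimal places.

0.119

Rank p: 7, 3, 6, 5, 8, 1, 4, 2
Rank q: 4, 1, 7, 2, 5, 6, 8, 3
d = rank(p) − rank(q): 3, 2, -1, 3, 3, -5, -4, -1; Σd² = 74
ρ = 1 − 6Σd² / [n(n²−1)] = 1 − 6×74 / (8×63) = 1 − 444/504 ≈ 0.119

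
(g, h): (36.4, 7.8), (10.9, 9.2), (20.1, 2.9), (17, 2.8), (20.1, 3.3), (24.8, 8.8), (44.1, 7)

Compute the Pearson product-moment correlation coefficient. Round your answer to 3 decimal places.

0.240

n = 7, Σg = 173.4, Σh = 41.8, Σg² = 5100.64, Σh² = 299.06, Σgh = 1083.36
nΣgh − ΣgΣh = 7583.52 − 7248.12 = 335.4
nΣg² − (Σg)² = 35704.48 − 30067.56 = 5636.92; nΣh² − (Σh)² = 2093.42 − 1747.24 = 346.18
r = 335.4 / √(5636.92 × 346.18) = 335.4 / 1396.9212 ≈ 0.240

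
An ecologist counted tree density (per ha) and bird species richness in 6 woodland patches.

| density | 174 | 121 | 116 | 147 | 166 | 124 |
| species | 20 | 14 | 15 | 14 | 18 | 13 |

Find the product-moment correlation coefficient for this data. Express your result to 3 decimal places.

0.848

n = 6, Σx = 848, Σy = 94, Σx² = 122914, Σy² = 1510, Σxy = 13572
nΣxy − ΣxΣy = 81432 − 79712 = 1720
nΣx² − (Σx)² = 737484 − 719104 = 18380; nΣy² − (Σy)² = 9060 − 8836 = 224
r = 1720 / √(18380 × 224) = 1720 / 2029.0688 ≈ 0.848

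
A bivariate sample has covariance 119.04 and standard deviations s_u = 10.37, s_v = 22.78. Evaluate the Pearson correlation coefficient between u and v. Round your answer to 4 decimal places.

r = Cov(u,v) / (s_u · s_v) = 119.04 / (10.37 × 22.78)
  = 119.04 / 236.2286 ≈ 0.5039

0.5039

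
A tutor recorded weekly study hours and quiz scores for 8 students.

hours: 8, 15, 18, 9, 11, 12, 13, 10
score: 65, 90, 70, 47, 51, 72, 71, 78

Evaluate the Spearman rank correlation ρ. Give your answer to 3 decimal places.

Rank hours: 1, 7, 8, 2, 4, 5, 6, 3
Rank score: 3, 8, 4, 1, 2, 6, 5, 7
d = rank(hours) − rank(score): -2, -1, 4, 1, 2, -1, 1, -4; Σd² = 44
ρ = 1 − 6Σd² / [n(n²−1)] = 1 − 6×44 / (8×63) = 1 − 264/504 ≈ 0.476

0.476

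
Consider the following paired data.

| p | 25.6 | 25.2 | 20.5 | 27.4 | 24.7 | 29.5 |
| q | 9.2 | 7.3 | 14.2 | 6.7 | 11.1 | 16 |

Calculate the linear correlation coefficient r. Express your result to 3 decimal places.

n = 6, Σp = 152.9, Σq = 64.5, Σp² = 3941.75, Σq² = 763.67, Σpq = 1640.33
nΣpq − ΣpΣq = 9841.98 − 9862.05 = -20.07
nΣp² − (Σp)² = 23650.5 − 23378.41 = 272.09; nΣq² − (Σq)² = 4582.02 − 4160.25 = 421.77
r = -20.07 / √(272.09 × 421.77) = -20.07 / 338.7616 ≈ -0.059

-0.059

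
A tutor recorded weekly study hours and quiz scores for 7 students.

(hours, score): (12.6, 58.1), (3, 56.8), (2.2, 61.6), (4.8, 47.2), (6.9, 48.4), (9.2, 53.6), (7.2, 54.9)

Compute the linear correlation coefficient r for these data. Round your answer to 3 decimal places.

-0.078

n = 7, Σx = 45.9, Σy = 380.6, Σx² = 379.73, Σy² = 20853.78, Σxy = 2486.9
nΣxy − ΣxΣy = 17408.3 − 17469.54 = -61.24
nΣx² − (Σx)² = 2658.11 − 2106.81 = 551.3; nΣy² − (Σy)² = 145976.46 − 144856.36 = 1120.1
r = -61.24 / √(551.3 × 1120.1) = -61.24 / 785.8188 ≈ -0.078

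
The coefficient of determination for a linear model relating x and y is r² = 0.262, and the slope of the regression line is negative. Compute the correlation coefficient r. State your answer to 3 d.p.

-0.512

|r| = √0.262 = 0.512
The association is negative, so r = −0.512.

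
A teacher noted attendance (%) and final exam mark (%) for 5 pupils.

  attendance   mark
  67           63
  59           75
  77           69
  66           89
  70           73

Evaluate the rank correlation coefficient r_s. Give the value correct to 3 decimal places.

-0.600

Rank attendance: 3, 1, 5, 2, 4
Rank mark: 1, 4, 2, 5, 3
d = rank(attendance) − rank(mark): 2, -3, 3, -3, 1; Σd² = 32
ρ = 1 − 6Σd² / [n(n²−1)] = 1 − 6×32 / (5×24) = 1 − 192/120 ≈ -0.600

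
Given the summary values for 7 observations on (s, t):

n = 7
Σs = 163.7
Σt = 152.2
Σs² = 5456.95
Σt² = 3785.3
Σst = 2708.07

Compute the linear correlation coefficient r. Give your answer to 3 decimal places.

-0.967

r = (nΣst − ΣsΣt) / √[(nΣs² − (Σs)²)(nΣt² − (Σt)²)]
Numerator: 7×2708.07 − 163.7×152.2 = -5958.65
Denominator: √[(38198.65 − 26797.69)(26497.1 − 23164.84)] = √[11400.96 × 3332.26] = 6163.6810
r = -5958.65 / 6163.6810 ≈ -0.967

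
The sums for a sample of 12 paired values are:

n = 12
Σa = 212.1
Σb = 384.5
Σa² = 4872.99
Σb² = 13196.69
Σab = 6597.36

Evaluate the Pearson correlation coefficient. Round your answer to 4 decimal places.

r = (nΣab − ΣaΣb) / √[(nΣa² − (Σa)²)(nΣb² − (Σb)²)]
Numerator: 12×6597.36 − 212.1×384.5 = -2384.13
Denominator: √[(58475.88 − 44986.41)(158360.28 − 147840.25)] = √[13489.47 × 10520.03] = 11912.5828
r = -2384.13 / 11912.5828 ≈ -0.2001

-0.2001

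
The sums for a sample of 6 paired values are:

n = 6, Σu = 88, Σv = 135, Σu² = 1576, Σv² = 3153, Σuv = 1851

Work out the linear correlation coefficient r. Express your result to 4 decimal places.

r = (nΣuv − ΣuΣv) / √[(nΣu² − (Σu)²)(nΣv² − (Σv)²)]
Numerator: 6×1851 − 88×135 = -774
Denominator: √[(9456 − 7744)(18918 − 18225)] = √[1712 × 693] = 1089.2272
r = -774 / 1089.2272 ≈ -0.7106

-0.7106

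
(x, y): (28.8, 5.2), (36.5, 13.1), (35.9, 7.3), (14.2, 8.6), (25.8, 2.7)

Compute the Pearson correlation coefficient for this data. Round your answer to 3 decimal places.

0.280

n = 5, Σx = 141.2, Σy = 36.9, Σx² = 4317.78, Σy² = 333.19, Σxy = 1081.76
nΣxy − ΣxΣy = 5408.8 − 5210.28 = 198.52
nΣx² − (Σx)² = 21588.9 − 19937.44 = 1651.46; nΣy² − (Σy)² = 1665.95 − 1361.61 = 304.34
r = 198.52 / √(1651.46 × 304.34) = 198.52 / 708.9466 ≈ 0.280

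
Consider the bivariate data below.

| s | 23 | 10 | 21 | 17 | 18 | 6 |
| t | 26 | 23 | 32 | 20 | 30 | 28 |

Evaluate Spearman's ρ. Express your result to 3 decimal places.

Rank s: 6, 2, 5, 3, 4, 1
Rank t: 3, 2, 6, 1, 5, 4
d = rank(s) − rank(t): 3, 0, -1, 2, -1, -3; Σd² = 24
ρ = 1 − 6Σd² / [n(n²−1)] = 1 − 6×24 / (6×35) = 1 − 144/210 ≈ 0.314

0.314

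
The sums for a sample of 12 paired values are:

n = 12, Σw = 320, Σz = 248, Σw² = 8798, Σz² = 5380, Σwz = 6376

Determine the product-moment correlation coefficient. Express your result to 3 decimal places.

r = (nΣwz − ΣwΣz) / √[(nΣw² − (Σw)²)(nΣz² − (Σz)²)]
Numerator: 12×6376 − 320×248 = -2848
Denominator: √[(105576 − 102400)(64560 − 61504)] = √[3176 × 3056] = 3115.4223
r = -2848 / 3115.4223 ≈ -0.914

-0.914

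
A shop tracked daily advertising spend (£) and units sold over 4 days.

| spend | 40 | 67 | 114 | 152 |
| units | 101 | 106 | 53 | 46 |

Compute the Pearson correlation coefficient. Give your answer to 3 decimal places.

n = 4, Σx = 373, Σy = 306, Σx² = 42189, Σy² = 26362, Σxy = 24176
nΣxy − ΣxΣy = 96704 − 114138 = -17434
nΣx² − (Σx)² = 168756 − 139129 = 29627; nΣy² − (Σy)² = 105448 − 93636 = 11812
r = -17434 / √(29627 × 11812) = -17434 / 18707.0608 ≈ -0.932

-0.932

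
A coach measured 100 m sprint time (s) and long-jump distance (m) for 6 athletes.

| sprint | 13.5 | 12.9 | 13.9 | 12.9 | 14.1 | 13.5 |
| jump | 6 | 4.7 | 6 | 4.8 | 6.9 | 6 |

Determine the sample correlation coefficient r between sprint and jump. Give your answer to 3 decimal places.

0.954

n = 6, Σx = 80.8, Σy = 34.4, Σx² = 1089.34, Σy² = 200.74, Σxy = 465.24
nΣxy − ΣxΣy = 2791.44 − 2779.52 = 11.92
nΣx² − (Σx)² = 6536.04 − 6528.64 = 7.4; nΣy² − (Σy)² = 1204.44 − 1183.36 = 21.08
r = 11.92 / √(7.4 × 21.08) = 11.92 / 12.4897 ≈ 0.954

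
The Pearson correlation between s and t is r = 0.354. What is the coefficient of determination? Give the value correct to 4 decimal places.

r² = (0.354)² = 0.1253

0.1253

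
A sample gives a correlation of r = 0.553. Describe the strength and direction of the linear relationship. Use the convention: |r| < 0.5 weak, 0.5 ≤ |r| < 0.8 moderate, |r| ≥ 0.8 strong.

moderate positive

r = 0.553 > 0 so the relationship is positive.
|r| = 0.553, which falls in the moderate range.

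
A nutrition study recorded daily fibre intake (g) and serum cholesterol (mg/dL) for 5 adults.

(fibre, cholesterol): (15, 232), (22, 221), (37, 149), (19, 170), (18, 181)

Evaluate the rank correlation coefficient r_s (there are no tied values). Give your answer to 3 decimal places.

Rank fibre: 1, 4, 5, 3, 2
Rank cholesterol: 5, 4, 1, 2, 3
d = rank(fibre) − rank(cholesterol): -4, 0, 4, 1, -1; Σd² = 34
ρ = 1 − 6Σd² / [n(n²−1)] = 1 − 6×34 / (5×24) = 1 − 204/120 ≈ -0.700

-0.700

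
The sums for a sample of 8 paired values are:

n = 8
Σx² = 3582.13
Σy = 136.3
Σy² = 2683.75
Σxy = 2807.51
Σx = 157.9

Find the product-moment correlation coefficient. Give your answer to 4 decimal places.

r = (nΣxy − ΣxΣy) / √[(nΣx² − (Σx)²)(nΣy² − (Σy)²)]
Numerator: 8×2807.51 − 157.9×136.3 = 938.31
Denominator: √[(28657.04 − 24932.41)(21470 − 18577.69)] = √[3724.63 × 2892.31] = 3282.1920
r = 938.31 / 3282.1920 ≈ 0.2859

0.2859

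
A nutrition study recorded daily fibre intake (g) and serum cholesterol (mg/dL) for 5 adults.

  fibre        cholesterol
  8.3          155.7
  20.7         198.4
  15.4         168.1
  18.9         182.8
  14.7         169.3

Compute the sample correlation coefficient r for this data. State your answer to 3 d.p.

0.941

n = 5, Σx = 78, Σy = 874.3, Σx² = 1307.84, Σy² = 153940.99, Σxy = 13931.56
nΣxy − ΣxΣy = 69657.8 − 68195.4 = 1462.4
nΣx² − (Σx)² = 6539.2 − 6084 = 455.2; nΣy² − (Σy)² = 769704.95 − 764400.49 = 5304.46
r = 1462.4 / √(455.2 × 5304.46) = 1462.4 / 1553.8952 ≈ 0.941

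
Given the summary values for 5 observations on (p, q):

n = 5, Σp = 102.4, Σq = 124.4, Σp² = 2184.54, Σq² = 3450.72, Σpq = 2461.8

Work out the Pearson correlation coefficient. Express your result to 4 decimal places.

r = (nΣpq − ΣpΣq) / √[(nΣp² − (Σp)²)(nΣq² − (Σq)²)]
Numerator: 5×2461.8 − 102.4×124.4 = -429.56
Denominator: √[(10922.7 − 10485.76)(17253.6 − 15475.36)] = √[436.94 × 1778.24] = 881.4671
r = -429.56 / 881.4671 ≈ -0.4873

-0.4873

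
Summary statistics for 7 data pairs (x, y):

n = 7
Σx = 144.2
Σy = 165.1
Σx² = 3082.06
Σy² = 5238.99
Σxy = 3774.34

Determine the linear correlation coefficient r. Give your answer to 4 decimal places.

0.9637

r = (nΣxy − ΣxΣy) / √[(nΣx² − (Σx)²)(nΣy² − (Σy)²)]
Numerator: 7×3774.34 − 144.2×165.1 = 2612.96
Denominator: √[(21574.42 − 20793.64)(36672.93 − 27258.01)] = √[780.78 × 9414.92] = 2711.2693
r = 2612.96 / 2711.2693 ≈ 0.9637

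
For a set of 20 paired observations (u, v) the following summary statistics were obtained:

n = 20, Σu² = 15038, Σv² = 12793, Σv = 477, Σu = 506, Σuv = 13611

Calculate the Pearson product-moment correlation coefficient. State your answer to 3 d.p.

r = (nΣuv − ΣuΣv) / √[(nΣu² − (Σu)²)(nΣv² − (Σv)²)]
Numerator: 20×13611 − 506×477 = 30858
Denominator: √[(300760 − 256036)(255860 − 227529)] = √[44724 × 28331] = 35596.0060
r = 30858 / 35596.0060 ≈ 0.867

0.867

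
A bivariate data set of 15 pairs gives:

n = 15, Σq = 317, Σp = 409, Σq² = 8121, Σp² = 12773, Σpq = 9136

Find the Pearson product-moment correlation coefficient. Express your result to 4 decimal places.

0.3244

r = (nΣpq − ΣpΣq) / √[(nΣp² − (Σp)²)(nΣq² − (Σq)²)]
Numerator: 15×9136 − 409×317 = 7387
Denominator: √[(191595 − 167281)(121815 − 100489)] = √[24314 × 21326] = 22771.0422
r = 7387 / 22771.0422 ≈ 0.3244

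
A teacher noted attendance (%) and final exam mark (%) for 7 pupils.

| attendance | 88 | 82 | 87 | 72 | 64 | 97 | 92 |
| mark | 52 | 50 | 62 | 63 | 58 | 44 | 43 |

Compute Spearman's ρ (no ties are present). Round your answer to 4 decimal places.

-0.7143

Rank attendance: 5, 3, 4, 2, 1, 7, 6
Rank mark: 4, 3, 6, 7, 5, 2, 1
d = rank(attendance) − rank(mark): 1, 0, -2, -5, -4, 5, 5; Σd² = 96
ρ = 1 − 6Σd² / [n(n²−1)] = 1 − 6×96 / (7×48) = 1 − 576/336 ≈ -0.7143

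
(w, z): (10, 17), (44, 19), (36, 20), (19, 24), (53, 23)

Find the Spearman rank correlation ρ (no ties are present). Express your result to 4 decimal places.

0.3000

Rank w: 1, 4, 3, 2, 5
Rank z: 1, 2, 3, 5, 4
d = rank(w) − rank(z): 0, 2, 0, -3, 1; Σd² = 14
ρ = 1 − 6Σd² / [n(n²−1)] = 1 − 6×14 / (5×24) = 1 − 84/120 ≈ 0.3000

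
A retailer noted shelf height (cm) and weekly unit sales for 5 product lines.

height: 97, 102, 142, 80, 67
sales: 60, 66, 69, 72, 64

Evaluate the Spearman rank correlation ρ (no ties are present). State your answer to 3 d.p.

0.200

Rank height: 3, 4, 5, 2, 1
Rank sales: 1, 3, 4, 5, 2
d = rank(height) − rank(sales): 2, 1, 1, -3, -1; Σd² = 16
ρ = 1 − 6Σd² / [n(n²−1)] = 1 − 6×16 / (5×24) = 1 − 96/120 ≈ 0.200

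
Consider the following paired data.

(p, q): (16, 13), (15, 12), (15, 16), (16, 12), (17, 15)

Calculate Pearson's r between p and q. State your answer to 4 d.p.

0.0987

n = 5, Σp = 79, Σq = 68, Σp² = 1251, Σq² = 938, Σpq = 1075
nΣpq − ΣpΣq = 5375 − 5372 = 3
nΣp² − (Σp)² = 6255 − 6241 = 14; nΣq² − (Σq)² = 4690 − 4624 = 66
r = 3 / √(14 × 66) = 3 / 30.3974 ≈ 0.0987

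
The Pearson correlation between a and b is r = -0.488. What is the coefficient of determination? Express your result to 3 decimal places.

r² = (-0.488)² = 0.238

0.238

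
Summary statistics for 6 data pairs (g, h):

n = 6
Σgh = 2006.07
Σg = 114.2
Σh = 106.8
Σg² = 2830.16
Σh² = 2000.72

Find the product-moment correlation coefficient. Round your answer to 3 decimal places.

r = (nΣgh − ΣgΣh) / √[(nΣg² − (Σg)²)(nΣh² − (Σh)²)]
Numerator: 6×2006.07 − 114.2×106.8 = -160.14
Denominator: √[(16980.96 − 13041.64)(12004.32 − 11406.24)] = √[3939.32 × 598.08] = 1534.9360
r = -160.14 / 1534.9360 ≈ -0.104

-0.104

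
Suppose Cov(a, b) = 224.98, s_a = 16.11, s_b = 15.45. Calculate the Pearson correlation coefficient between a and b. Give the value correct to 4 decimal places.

r = Cov(a,b) / (s_a · s_b) = 224.98 / (16.11 × 15.45)
  = 224.98 / 248.8995 ≈ 0.9039

0.9039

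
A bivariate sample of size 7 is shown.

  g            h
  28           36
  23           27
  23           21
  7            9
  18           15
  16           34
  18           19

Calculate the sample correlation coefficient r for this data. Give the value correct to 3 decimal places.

n = 7, Σg = 133, Σh = 161, Σg² = 2795, Σh² = 4289, Σgh = 3331
nΣgh − ΣgΣh = 23317 − 21413 = 1904
nΣg² − (Σg)² = 19565 − 17689 = 1876; nΣh² − (Σh)² = 30023 − 25921 = 4102
r = 1904 / √(1876 × 4102) = 1904 / 2774.0497 ≈ 0.686

0.686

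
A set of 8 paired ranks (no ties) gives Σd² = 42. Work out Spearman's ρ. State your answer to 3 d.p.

0.500

ρ = 1 − 6Σd² / [n(n²−1)] = 1 − 6×42 / (8×63)
  = 1 − 252/504 = 1 − 0.5000 ≈ 0.500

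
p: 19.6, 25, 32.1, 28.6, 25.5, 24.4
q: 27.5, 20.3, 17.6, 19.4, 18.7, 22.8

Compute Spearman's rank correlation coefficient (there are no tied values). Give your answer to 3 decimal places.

-0.943

Rank p: 1, 3, 6, 5, 4, 2
Rank q: 6, 4, 1, 3, 2, 5
d = rank(p) − rank(q): -5, -1, 5, 2, 2, -3; Σd² = 68
ρ = 1 − 6Σd² / [n(n²−1)] = 1 − 6×68 / (6×35) = 1 − 408/210 ≈ -0.943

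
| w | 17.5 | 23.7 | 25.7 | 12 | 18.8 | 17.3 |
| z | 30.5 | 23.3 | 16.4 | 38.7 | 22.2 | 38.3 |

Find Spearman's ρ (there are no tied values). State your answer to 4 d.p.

-0.9429

Rank w: 3, 5, 6, 1, 4, 2
Rank z: 4, 3, 1, 6, 2, 5
d = rank(w) − rank(z): -1, 2, 5, -5, 2, -3; Σd² = 68
ρ = 1 − 6Σd² / [n(n²−1)] = 1 − 6×68 / (6×35) = 1 − 408/210 ≈ -0.9429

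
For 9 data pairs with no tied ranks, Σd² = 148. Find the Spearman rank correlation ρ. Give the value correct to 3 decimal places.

-0.233

ρ = 1 − 6Σd² / [n(n²−1)] = 1 − 6×148 / (9×80)
  = 1 − 888/720 = 1 − 1.2333 ≈ -0.233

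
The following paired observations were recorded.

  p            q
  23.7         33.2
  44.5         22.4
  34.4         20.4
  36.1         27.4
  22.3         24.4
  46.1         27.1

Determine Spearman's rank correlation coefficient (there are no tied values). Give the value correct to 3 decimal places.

-0.086

Rank p: 2, 5, 3, 4, 1, 6
Rank q: 6, 2, 1, 5, 3, 4
d = rank(p) − rank(q): -4, 3, 2, -1, -2, 2; Σd² = 38
ρ = 1 − 6Σd² / [n(n²−1)] = 1 − 6×38 / (6×35) = 1 − 228/210 ≈ -0.086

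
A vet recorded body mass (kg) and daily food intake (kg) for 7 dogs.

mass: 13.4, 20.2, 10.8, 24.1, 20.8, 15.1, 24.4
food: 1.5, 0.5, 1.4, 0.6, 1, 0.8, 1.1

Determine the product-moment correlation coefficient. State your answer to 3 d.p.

n = 7, Σx = 128.8, Σy = 6.9, Σx² = 2541.06, Σy² = 7.67, Σxy = 119.5
nΣxy − ΣxΣy = 836.5 − 888.72 = -52.22
nΣx² − (Σx)² = 17787.42 − 16589.44 = 1197.98; nΣy² − (Σy)² = 53.69 − 47.61 = 6.08
r = -52.22 / √(1197.98 × 6.08) = -52.22 / 85.3447 ≈ -0.612

-0.612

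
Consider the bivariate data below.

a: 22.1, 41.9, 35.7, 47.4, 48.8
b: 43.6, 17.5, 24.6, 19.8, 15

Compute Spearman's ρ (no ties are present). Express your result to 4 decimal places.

Rank a: 1, 3, 2, 4, 5
Rank b: 5, 2, 4, 3, 1
d = rank(a) − rank(b): -4, 1, -2, 1, 4; Σd² = 38
ρ = 1 − 6Σd² / [n(n²−1)] = 1 − 6×38 / (5×24) = 1 − 228/120 ≈ -0.9000

-0.9000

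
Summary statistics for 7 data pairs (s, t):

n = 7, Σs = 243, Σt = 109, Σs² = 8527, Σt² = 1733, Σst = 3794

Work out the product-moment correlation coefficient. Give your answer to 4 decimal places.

0.1775

r = (nΣst − ΣsΣt) / √[(nΣs² − (Σs)²)(nΣt² − (Σt)²)]
Numerator: 7×3794 − 243×109 = 71
Denominator: √[(59689 − 59049)(12131 − 11881)] = √[640 × 250] = 400.0000
r = 71 / 400.0000 ≈ 0.1775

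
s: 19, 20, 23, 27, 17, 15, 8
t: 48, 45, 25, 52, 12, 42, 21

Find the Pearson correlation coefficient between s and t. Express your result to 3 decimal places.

0.496

n = 7, Σs = 129, Σt = 245, Σs² = 2597, Σt² = 10007, Σst = 4793
nΣst − ΣsΣt = 33551 − 31605 = 1946
nΣs² − (Σs)² = 18179 − 16641 = 1538; nΣt² − (Σt)² = 70049 − 60025 = 10024
r = 1946 / √(1538 × 10024) = 1946 / 3926.4376 ≈ 0.496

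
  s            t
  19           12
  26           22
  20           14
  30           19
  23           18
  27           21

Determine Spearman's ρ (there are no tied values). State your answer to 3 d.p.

0.771

Rank s: 1, 4, 2, 6, 3, 5
Rank t: 1, 6, 2, 4, 3, 5
d = rank(s) − rank(t): 0, -2, 0, 2, 0, 0; Σd² = 8
ρ = 1 − 6Σd² / [n(n²−1)] = 1 − 6×8 / (6×35) = 1 − 48/210 ≈ 0.771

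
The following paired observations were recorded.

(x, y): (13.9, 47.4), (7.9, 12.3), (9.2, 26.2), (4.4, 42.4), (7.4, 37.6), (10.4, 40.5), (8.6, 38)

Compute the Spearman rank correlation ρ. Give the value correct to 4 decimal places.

0.2857

Rank x: 7, 3, 5, 1, 2, 6, 4
Rank y: 7, 1, 2, 6, 3, 5, 4
d = rank(x) − rank(y): 0, 2, 3, -5, -1, 1, 0; Σd² = 40
ρ = 1 − 6Σd² / [n(n²−1)] = 1 − 6×40 / (7×48) = 1 − 240/336 ≈ 0.2857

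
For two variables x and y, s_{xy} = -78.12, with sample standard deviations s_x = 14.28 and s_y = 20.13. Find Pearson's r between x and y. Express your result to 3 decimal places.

r = Cov(x,y) / (s_x · s_y) = -78.12 / (14.28 × 20.13)
  = -78.12 / 287.4564 ≈ -0.272

-0.272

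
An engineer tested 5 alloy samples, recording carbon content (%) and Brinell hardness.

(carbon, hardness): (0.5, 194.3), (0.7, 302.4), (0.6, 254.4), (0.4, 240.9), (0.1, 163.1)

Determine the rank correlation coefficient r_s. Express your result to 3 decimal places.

0.900

Rank carbon: 3, 5, 4, 2, 1
Rank hardness: 2, 5, 4, 3, 1
d = rank(carbon) − rank(hardness): 1, 0, 0, -1, 0; Σd² = 2
ρ = 1 − 6Σd² / [n(n²−1)] = 1 − 6×2 / (5×24) = 1 − 12/120 ≈ 0.900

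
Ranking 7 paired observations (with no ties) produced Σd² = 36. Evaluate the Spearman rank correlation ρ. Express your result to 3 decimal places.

0.357

ρ = 1 − 6Σd² / [n(n²−1)] = 1 − 6×36 / (7×48)
  = 1 − 216/336 = 1 − 0.6429 ≈ 0.357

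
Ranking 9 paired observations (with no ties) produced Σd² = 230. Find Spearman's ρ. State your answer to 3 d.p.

ρ = 1 − 6Σd² / [n(n²−1)] = 1 − 6×230 / (9×80)
  = 1 − 1380/720 = 1 − 1.9167 ≈ -0.917

-0.917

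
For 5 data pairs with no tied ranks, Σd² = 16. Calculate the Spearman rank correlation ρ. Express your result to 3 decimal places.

ρ = 1 − 6Σd² / [n(n²−1)] = 1 − 6×16 / (5×24)
  = 1 − 96/120 = 1 − 0.8000 ≈ 0.200

0.200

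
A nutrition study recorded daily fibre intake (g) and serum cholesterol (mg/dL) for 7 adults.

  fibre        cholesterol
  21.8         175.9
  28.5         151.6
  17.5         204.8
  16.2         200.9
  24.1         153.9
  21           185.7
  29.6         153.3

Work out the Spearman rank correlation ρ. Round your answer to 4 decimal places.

Rank fibre: 4, 6, 2, 1, 5, 3, 7
Rank cholesterol: 4, 1, 7, 6, 3, 5, 2
d = rank(fibre) − rank(cholesterol): 0, 5, -5, -5, 2, -2, 5; Σd² = 108
ρ = 1 − 6Σd² / [n(n²−1)] = 1 − 6×108 / (7×48) = 1 − 648/336 ≈ -0.9286

-0.9286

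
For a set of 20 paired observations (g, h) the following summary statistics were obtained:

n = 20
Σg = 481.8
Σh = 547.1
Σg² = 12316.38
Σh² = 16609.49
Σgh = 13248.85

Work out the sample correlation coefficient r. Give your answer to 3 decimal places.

0.064

r = (nΣgh − ΣgΣh) / √[(nΣg² − (Σg)²)(nΣh² − (Σh)²)]
Numerator: 20×13248.85 − 481.8×547.1 = 1384.22
Denominator: √[(246327.6 − 232131.24)(332189.8 − 299318.41)] = √[14196.36 × 32871.39] = 21602.1778
r = 1384.22 / 21602.1778 ≈ 0.064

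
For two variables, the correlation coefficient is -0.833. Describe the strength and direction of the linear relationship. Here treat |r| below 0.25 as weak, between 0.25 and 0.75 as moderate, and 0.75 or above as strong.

strong negative

r = -0.833 < 0 so the relationship is negative.
|r| = 0.833, which falls in the strong range.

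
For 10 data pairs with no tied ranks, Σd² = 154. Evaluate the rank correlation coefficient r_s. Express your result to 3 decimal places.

ρ = 1 − 6Σd² / [n(n²−1)] = 1 − 6×154 / (10×99)
  = 1 − 924/990 = 1 − 0.9333 ≈ 0.067

0.067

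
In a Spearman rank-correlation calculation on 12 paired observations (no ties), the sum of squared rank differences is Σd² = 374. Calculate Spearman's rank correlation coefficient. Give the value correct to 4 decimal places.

ρ = 1 − 6Σd² / [n(n²−1)] = 1 − 6×374 / (12×143)
  = 1 − 2244/1716 = 1 − 1.30769 ≈ -0.3077

-0.3077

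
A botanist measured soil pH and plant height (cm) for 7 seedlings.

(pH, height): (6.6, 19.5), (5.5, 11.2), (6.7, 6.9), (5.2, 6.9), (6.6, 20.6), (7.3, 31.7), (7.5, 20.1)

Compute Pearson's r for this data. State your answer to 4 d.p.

0.7034

n = 7, Σx = 45.4, Σy = 116.9, Σx² = 298.84, Σy² = 2434.17, Σxy = 790.53
nΣxy − ΣxΣy = 5533.71 − 5307.26 = 226.45
nΣx² − (Σx)² = 2091.88 − 2061.16 = 30.72; nΣy² − (Σy)² = 17039.19 − 13665.61 = 3373.58
r = 226.45 / √(30.72 × 3373.58) = 226.45 / 321.9260 ≈ 0.7034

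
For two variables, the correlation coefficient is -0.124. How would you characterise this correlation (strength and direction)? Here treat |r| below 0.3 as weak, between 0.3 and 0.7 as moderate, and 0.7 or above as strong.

weak negative

r = -0.124 < 0 so the relationship is negative.
|r| = 0.124, which falls in the weak range.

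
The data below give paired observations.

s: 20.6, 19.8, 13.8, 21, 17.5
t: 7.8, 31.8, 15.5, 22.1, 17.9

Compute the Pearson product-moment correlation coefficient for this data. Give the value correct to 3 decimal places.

n = 5, Σs = 92.7, Σt = 95.1, Σs² = 1754.09, Σt² = 2121.15, Σst = 1781.57
nΣst − ΣsΣt = 8907.85 − 8815.77 = 92.08
nΣs² − (Σs)² = 8770.45 − 8593.29 = 177.16; nΣt² − (Σt)² = 10605.75 − 9044.01 = 1561.74
r = 92.08 / √(177.16 × 1561.74) = 92.08 / 526.0018 ≈ 0.175

0.175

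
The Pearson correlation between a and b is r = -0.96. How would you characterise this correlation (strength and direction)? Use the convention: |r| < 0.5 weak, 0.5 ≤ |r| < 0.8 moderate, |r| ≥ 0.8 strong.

strong negative

r = -0.96 < 0 so the relationship is negative.
|r| = 0.96, which falls in the strong range.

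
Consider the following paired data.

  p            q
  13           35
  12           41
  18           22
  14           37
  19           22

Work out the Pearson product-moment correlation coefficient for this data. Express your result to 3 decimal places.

-0.974

n = 5, Σp = 76, Σq = 157, Σp² = 1194, Σq² = 5243, Σpq = 2279
nΣpq − ΣpΣq = 11395 − 11932 = -537
nΣp² − (Σp)² = 5970 − 5776 = 194; nΣq² − (Σq)² = 26215 − 24649 = 1566
r = -537 / √(194 × 1566) = -537 / 551.1842 ≈ -0.974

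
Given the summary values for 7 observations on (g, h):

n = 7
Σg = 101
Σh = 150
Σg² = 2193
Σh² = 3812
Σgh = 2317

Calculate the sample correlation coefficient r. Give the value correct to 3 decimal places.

0.230

r = (nΣgh − ΣgΣh) / √[(nΣg² − (Σg)²)(nΣh² − (Σh)²)]
Numerator: 7×2317 − 101×150 = 1069
Denominator: √[(15351 − 10201)(26684 − 22500)] = √[5150 × 4184] = 4641.9392
r = 1069 / 4641.9392 ≈ 0.230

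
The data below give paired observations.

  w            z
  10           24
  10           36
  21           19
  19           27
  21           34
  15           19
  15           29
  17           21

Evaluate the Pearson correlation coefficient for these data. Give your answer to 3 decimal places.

n = 8, Σw = 128, Σz = 209, Σw² = 2182, Σz² = 5761, Σwz = 3303
nΣwz − ΣwΣz = 26424 − 26752 = -328
nΣw² − (Σw)² = 17456 − 16384 = 1072; nΣz² − (Σz)² = 46088 − 43681 = 2407
r = -328 / √(1072 × 2407) = -328 / 1606.3325 ≈ -0.204

-0.204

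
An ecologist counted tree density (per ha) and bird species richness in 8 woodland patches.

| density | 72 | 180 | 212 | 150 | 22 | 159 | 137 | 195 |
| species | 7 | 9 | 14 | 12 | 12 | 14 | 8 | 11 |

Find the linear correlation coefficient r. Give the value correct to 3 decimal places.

0.309

n = 8, Σx = 1127, Σy = 87, Σx² = 187587, Σy² = 995, Σxy = 12623
nΣxy − ΣxΣy = 100984 − 98049 = 2935
nΣx² − (Σx)² = 1500696 − 1270129 = 230567; nΣy² − (Σy)² = 7960 − 7569 = 391
r = 2935 / √(230567 × 391) = 2935 / 9494.8247 ≈ 0.309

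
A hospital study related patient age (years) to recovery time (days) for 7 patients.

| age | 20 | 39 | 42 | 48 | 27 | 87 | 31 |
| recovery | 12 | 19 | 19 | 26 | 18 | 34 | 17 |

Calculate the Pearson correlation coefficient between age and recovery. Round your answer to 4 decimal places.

0.9616

n = 7, Σx = 294, Σy = 145, Σx² = 15248, Σy² = 3311, Σxy = 6998
nΣxy − ΣxΣy = 48986 − 42630 = 6356
nΣx² − (Σx)² = 106736 − 86436 = 20300; nΣy² − (Σy)² = 23177 − 21025 = 2152
r = 6356 / √(20300 × 2152) = 6356 / 6609.5083 ≈ 0.9616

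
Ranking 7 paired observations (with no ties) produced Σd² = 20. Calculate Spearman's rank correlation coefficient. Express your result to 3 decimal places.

ρ = 1 − 6Σd² / [n(n²−1)] = 1 − 6×20 / (7×48)
  = 1 − 120/336 = 1 − 0.3571 ≈ 0.643

0.643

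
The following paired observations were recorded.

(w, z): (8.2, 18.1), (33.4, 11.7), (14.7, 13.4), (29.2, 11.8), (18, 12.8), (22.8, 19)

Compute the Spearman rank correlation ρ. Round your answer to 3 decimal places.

-0.657

Rank w: 1, 6, 2, 5, 3, 4
Rank z: 5, 1, 4, 2, 3, 6
d = rank(w) − rank(z): -4, 5, -2, 3, 0, -2; Σd² = 58
ρ = 1 − 6Σd² / [n(n²−1)] = 1 − 6×58 / (6×35) = 1 − 348/210 ≈ -0.657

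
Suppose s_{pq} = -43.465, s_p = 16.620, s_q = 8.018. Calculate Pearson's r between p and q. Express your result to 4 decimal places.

r = Cov(p,q) / (s_p · s_q) = -43.465 / (16.620 × 8.018)
  = -43.465 / 133.2592 ≈ -0.3262

-0.3262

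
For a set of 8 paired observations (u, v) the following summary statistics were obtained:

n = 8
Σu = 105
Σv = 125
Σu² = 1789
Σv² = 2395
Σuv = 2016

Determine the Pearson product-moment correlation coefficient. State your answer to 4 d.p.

0.8810

r = (nΣuv − ΣuΣv) / √[(nΣu² − (Σu)²)(nΣv² − (Σv)²)]
Numerator: 8×2016 − 105×125 = 3003
Denominator: √[(14312 − 11025)(19160 − 15625)] = √[3287 × 3535] = 3408.7454
r = 3003 / 3408.7454 ≈ 0.8810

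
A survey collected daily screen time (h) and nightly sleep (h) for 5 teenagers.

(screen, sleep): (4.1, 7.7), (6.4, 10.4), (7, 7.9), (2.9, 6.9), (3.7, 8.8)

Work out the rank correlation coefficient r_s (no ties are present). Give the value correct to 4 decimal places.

Rank screen: 3, 4, 5, 1, 2
Rank sleep: 2, 5, 3, 1, 4
d = rank(screen) − rank(sleep): 1, -1, 2, 0, -2; Σd² = 10
ρ = 1 − 6Σd² / [n(n²−1)] = 1 − 6×10 / (5×24) = 1 − 60/120 ≈ 0.5000

0.5000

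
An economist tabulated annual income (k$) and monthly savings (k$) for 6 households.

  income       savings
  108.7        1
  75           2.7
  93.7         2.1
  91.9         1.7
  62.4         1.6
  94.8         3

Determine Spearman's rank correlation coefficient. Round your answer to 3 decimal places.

Rank income: 6, 2, 4, 3, 1, 5
Rank savings: 1, 5, 4, 3, 2, 6
d = rank(income) − rank(savings): 5, -3, 0, 0, -1, -1; Σd² = 36
ρ = 1 − 6Σd² / [n(n²−1)] = 1 − 6×36 / (6×35) = 1 − 216/210 ≈ -0.029

-0.029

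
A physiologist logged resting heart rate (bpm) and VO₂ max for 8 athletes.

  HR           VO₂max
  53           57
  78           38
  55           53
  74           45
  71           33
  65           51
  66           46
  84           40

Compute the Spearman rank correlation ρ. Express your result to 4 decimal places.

-0.8333

Rank HR: 1, 7, 2, 6, 5, 3, 4, 8
Rank VO₂max: 8, 2, 7, 4, 1, 6, 5, 3
d = rank(HR) − rank(VO₂max): -7, 5, -5, 2, 4, -3, -1, 5; Σd² = 154
ρ = 1 − 6Σd² / [n(n²−1)] = 1 − 6×154 / (8×63) = 1 − 924/504 ≈ -0.8333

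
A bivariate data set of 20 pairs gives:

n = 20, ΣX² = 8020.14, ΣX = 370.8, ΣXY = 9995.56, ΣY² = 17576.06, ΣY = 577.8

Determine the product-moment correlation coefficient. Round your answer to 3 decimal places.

r = (nΣXY − ΣXΣY) / √[(nΣX² − (ΣX)²)(nΣY² − (ΣY)²)]
Numerator: 20×9995.56 − 370.8×577.8 = -14337.04
Denominator: √[(160402.8 − 137492.64)(351521.2 − 333852.84)] = √[22910.16 × 17668.36] = 20119.2682
r = -14337.04 / 20119.2682 ≈ -0.713

-0.713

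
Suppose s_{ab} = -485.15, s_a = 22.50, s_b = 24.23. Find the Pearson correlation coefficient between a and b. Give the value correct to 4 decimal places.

-0.8899

r = Cov(a,b) / (s_a · s_b) = -485.15 / (22.50 × 24.23)
  = -485.15 / 545.1750 ≈ -0.8899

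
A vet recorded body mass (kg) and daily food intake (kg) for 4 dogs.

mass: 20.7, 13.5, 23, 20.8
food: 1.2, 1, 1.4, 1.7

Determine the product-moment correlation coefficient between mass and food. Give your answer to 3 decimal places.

n = 4, Σx = 78, Σy = 5.3, Σx² = 1572.38, Σy² = 7.29, Σxy = 105.9
nΣxy − ΣxΣy = 423.6 − 413.4 = 10.2
nΣx² − (Σx)² = 6289.52 − 6084 = 205.52; nΣy² − (Σy)² = 29.16 − 28.09 = 1.07
r = 10.2 / √(205.52 × 1.07) = 10.2 / 14.8292 ≈ 0.688

0.688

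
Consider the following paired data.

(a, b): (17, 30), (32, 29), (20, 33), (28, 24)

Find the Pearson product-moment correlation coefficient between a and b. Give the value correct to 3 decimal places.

-0.551

n = 4, Σa = 97, Σb = 116, Σa² = 2497, Σb² = 3406, Σab = 2770
nΣab − ΣaΣb = 11080 − 11252 = -172
nΣa² − (Σa)² = 9988 − 9409 = 579; nΣb² − (Σb)² = 13624 − 13456 = 168
r = -172 / √(579 × 168) = -172 / 311.8846 ≈ -0.551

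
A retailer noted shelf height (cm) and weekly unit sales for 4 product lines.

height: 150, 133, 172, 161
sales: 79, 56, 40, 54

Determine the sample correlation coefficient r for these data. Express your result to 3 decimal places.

-0.489

n = 4, Σx = 616, Σy = 229, Σx² = 95694, Σy² = 13893, Σxy = 34872
nΣxy − ΣxΣy = 139488 − 141064 = -1576
nΣx² − (Σx)² = 382776 − 379456 = 3320; nΣy² − (Σy)² = 55572 − 52441 = 3131
r = -1576 / √(3320 × 3131) = -1576 / 3224.1154 ≈ -0.489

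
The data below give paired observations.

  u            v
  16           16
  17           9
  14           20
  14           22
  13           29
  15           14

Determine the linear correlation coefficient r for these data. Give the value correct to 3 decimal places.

-0.932

n = 6, Σu = 89, Σv = 110, Σu² = 1331, Σv² = 2258, Σuv = 1584
nΣuv − ΣuΣv = 9504 − 9790 = -286
nΣu² − (Σu)² = 7986 − 7921 = 65; nΣv² − (Σv)² = 13548 − 12100 = 1448
r = -286 / √(65 × 1448) = -286 / 306.7898 ≈ -0.932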